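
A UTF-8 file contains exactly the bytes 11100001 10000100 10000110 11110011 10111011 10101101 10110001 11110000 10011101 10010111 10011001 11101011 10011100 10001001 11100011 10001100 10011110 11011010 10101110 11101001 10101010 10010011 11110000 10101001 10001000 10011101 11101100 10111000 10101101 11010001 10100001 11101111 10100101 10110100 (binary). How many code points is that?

11

Byte at offset 0: 0xE1 = 11100001 → 3-byte char (#1). Advance 3.
Byte at offset 3: 0xF3 = 11110011 → 4-byte char (#2). Advance 4.
Byte at offset 7: 0xF0 = 11110000 → 4-byte char (#3). Advance 4.
Byte at offset 11: 0xEB = 11101011 → 3-byte char (#4). Advance 3.
Byte at offset 14: 0xE3 = 11100011 → 3-byte char (#5). Advance 3.
Byte at offset 17: 0xDA = 11011010 → 2-byte char (#6). Advance 2.
Byte at offset 19: 0xE9 = 11101001 → 3-byte char (#7). Advance 3.
Byte at offset 22: 0xF0 = 11110000 → 4-byte char (#8). Advance 4.
Byte at offset 26: 0xEC = 11101100 → 3-byte char (#9). Advance 3.
Byte at offset 29: 0xD1 = 11010001 → 2-byte char (#10). Advance 2.
Byte at offset 31: 0xEF = 11101111 → 3-byte char (#11). Advance 3.
Reached end at offset 34 after 11 code points.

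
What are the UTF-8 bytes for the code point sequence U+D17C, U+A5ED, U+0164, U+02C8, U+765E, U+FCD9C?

U+D17C: 3-byte form → ED 85 BC.
U+A5ED: 3-byte form → EA 97 AD.
U+0164: 2-byte form → C5 A4.
U+02C8: 2-byte form → CB 88.
U+765E: 3-byte form → E7 99 9E.
U+FCD9C: 4-byte form → F3 BC B6 9C.
Concatenated (17 bytes): ED 85 BC EA 97 AD C5 A4 CB 88 E7 99 9E F3 BC B6 9C.

ED 85 BC EA 97 AD C5 A4 CB 88 E7 99 9E F3 BC B6 9C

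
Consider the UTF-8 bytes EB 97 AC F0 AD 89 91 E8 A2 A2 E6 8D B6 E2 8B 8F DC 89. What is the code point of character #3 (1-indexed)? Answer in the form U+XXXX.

Offset 0: leading byte 0xEB = 11101011 → 3-byte char #1 = EB 97 AC.
Offset 3: leading byte 0xF0 = 11110000 → 4-byte char #2 = F0 AD 89 91.
Offset 7: leading byte 0xE8 = 11101000 → 3-byte char #3 = E8 A2 A2.
Leading byte 0xE8 = 11101000 matches 1110xxxx → 3-byte sequence.
Byte 1: 0xE8 = 11101000, payload 1000 (4 bits).
Byte 2: 0xA2 = 10100010 (10xxxxxx ✓), payload 100010.
Byte 3: 0xA2 = 10100010 (10xxxxxx ✓), payload 100010.
Concatenate: 1000100010100010 = 0x88A2 (16 bits → U+88A2).

U+88A2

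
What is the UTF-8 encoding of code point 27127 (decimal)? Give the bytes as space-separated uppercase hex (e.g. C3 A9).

E6 A7 B7

U+69F7 = 0x69F7 = 27127 decimal. In range U+0800–U+FFFF → 3-byte form: 1110xxxx 10xxxxxx 10xxxxxx.
Binary (16 bits): 0110100111110111.
Split 4+6+6: 0110 | 100111 | 110111.
Byte 1: 11100110 = 0xE6.
Byte 2: 10100111 = 0xA7.
Byte 3: 10110111 = 0xB7.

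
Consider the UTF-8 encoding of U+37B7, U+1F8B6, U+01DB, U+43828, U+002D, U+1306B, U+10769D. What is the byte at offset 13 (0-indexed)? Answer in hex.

U+37B7 → 3-byte form E3 9E B7 at offsets 0–2.
U+1F8B6 → 4-byte form F0 9F A2 B6 at offsets 3–6.
U+01DB → 2-byte form C7 9B at offsets 7–8.
U+43828 → 4-byte form F1 83 A0 A8 at offsets 9–12.
U+002D → 1-byte form 2D at offsets 13–13.
Offset 13 falls in char 5's range; it's byte 1 of 2D = 0x2D.

0x2D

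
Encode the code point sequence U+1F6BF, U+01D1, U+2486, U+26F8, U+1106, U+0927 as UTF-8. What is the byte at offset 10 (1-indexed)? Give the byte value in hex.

1-indexed offset 10 is 0-indexed offset 9.
U+1F6BF → 4-byte form F0 9F 9A BF at offsets 0–3.
U+01D1 → 2-byte form C7 91 at offsets 4–5.
U+2486 → 3-byte form E2 92 86 at offsets 6–8.
U+26F8 → 3-byte form E2 9B B8 at offsets 9–11.
Offset 9 falls in char 4's range; it's byte 1 of E2 9B B8 = 0xE2.

0xE2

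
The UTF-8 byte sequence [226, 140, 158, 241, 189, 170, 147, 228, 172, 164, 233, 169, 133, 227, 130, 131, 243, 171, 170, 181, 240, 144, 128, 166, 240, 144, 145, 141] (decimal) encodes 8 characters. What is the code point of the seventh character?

U+10026

Offset 0: leading byte 0xE2 = 11100010 → 3-byte char #1 = E2 8C 9E.
Offset 3: leading byte 0xF1 = 11110001 → 4-byte char #2 = F1 BD AA 93.
Offset 7: leading byte 0xE4 = 11100100 → 3-byte char #3 = E4 AC A4.
Offset 10: leading byte 0xE9 = 11101001 → 3-byte char #4 = E9 A9 85.
Offset 13: leading byte 0xE3 = 11100011 → 3-byte char #5 = E3 82 83.
Offset 16: leading byte 0xF3 = 11110011 → 4-byte char #6 = F3 AB AA B5.
Offset 20: leading byte 0xF0 = 11110000 → 4-byte char #7 = F0 90 80 A6.
Leading byte 0xF0 = 11110000 matches 11110xxx → 4-byte sequence.
Byte 1: 0xF0 = 11110000, payload 000 (3 bits).
Byte 2: 0x90 = 10010000 (10xxxxxx ✓), payload 010000.
Byte 3: 0x80 = 10000000 (10xxxxxx ✓), payload 000000.
Byte 4: 0xA6 = 10100110 (10xxxxxx ✓), payload 100110.
Concatenate: 000010000000000100110 = 0x10026 (21 bits → U+10026).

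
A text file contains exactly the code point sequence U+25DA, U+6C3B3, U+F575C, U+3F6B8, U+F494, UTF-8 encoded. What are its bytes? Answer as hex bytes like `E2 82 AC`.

E2 97 9A F1 AC 8E B3 F3 B5 9D 9C F0 BF 9A B8 EF 92 94

U+25DA: 3-byte form → E2 97 9A.
U+6C3B3: 4-byte form → F1 AC 8E B3.
U+F575C: 4-byte form → F3 B5 9D 9C.
U+3F6B8: 4-byte form → F0 BF 9A B8.
U+F494: 3-byte form → EF 92 94.
Concatenated (18 bytes): E2 97 9A F1 AC 8E B3 F3 B5 9D 9C F0 BF 9A B8 EF 92 94.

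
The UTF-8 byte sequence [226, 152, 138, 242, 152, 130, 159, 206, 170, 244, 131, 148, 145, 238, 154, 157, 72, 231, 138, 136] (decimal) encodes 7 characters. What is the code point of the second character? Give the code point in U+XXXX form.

Offset 0: leading byte 0xE2 = 11100010 → 3-byte char #1 = E2 98 8A.
Offset 3: leading byte 0xF2 = 11110010 → 4-byte char #2 = F2 98 82 9F.
Leading byte 0xF2 = 11110010 matches 11110xxx → 4-byte sequence.
Byte 1: 0xF2 = 11110010, payload 010 (3 bits).
Byte 2: 0x98 = 10011000 (10xxxxxx ✓), payload 011000.
Byte 3: 0x82 = 10000010 (10xxxxxx ✓), payload 000010.
Byte 4: 0x9F = 10011111 (10xxxxxx ✓), payload 011111.
Concatenate: 010011000000010011111 = 0x9809F (21 bits → U+9809F).

U+9809F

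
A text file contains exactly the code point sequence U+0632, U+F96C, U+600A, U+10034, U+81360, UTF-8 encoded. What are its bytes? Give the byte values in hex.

U+0632: 2-byte form → D8 B2.
U+F96C: 3-byte form → EF A5 AC.
U+600A: 3-byte form → E6 80 8A.
U+10034: 4-byte form → F0 90 80 B4.
U+81360: 4-byte form → F2 81 8D A0.
Concatenated (16 bytes): D8 B2 EF A5 AC E6 80 8A F0 90 80 B4 F2 81 8D A0.

D8 B2 EF A5 AC E6 80 8A F0 90 80 B4 F2 81 8D A0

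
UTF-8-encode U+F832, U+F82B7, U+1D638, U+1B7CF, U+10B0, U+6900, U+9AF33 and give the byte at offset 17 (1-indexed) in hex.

1-indexed offset 17 is 0-indexed offset 16.
U+F832 → 3-byte form EF A0 B2 at offsets 0–2.
U+F82B7 → 4-byte form F3 B8 8A B7 at offsets 3–6.
U+1D638 → 4-byte form F0 9D 98 B8 at offsets 7–10.
U+1B7CF → 4-byte form F0 9B 9F 8F at offsets 11–14.
U+10B0 → 3-byte form E1 82 B0 at offsets 15–17.
Offset 16 falls in char 5's range; it's byte 2 of E1 82 B0 = 0x82.

0x82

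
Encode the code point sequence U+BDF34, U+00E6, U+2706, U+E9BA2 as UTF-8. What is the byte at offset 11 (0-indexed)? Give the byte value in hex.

U+BDF34 → 4-byte form F2 BD BC B4 at offsets 0–3.
U+00E6 → 2-byte form C3 A6 at offsets 4–5.
U+2706 → 3-byte form E2 9C 86 at offsets 6–8.
U+E9BA2 → 4-byte form F3 A9 AE A2 at offsets 9–12.
Offset 11 falls in char 4's range; it's byte 3 of F3 A9 AE A2 = 0xAE.

0xAE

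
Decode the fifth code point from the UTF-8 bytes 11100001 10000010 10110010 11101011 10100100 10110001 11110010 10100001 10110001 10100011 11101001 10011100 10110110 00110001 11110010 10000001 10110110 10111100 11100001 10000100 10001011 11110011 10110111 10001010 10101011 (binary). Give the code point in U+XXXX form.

Offset 0: leading byte 0xE1 = 11100001 → 3-byte char #1 = E1 82 B2.
Offset 3: leading byte 0xEB = 11101011 → 3-byte char #2 = EB A4 B1.
Offset 6: leading byte 0xF2 = 11110010 → 4-byte char #3 = F2 A1 B1 A3.
Offset 10: leading byte 0xE9 = 11101001 → 3-byte char #4 = E9 9C B6.
Offset 13: leading byte 0x31 = 00110001 → 1-byte char #5 = 31.
Leading byte 0x31 = 00110001 matches 0xxxxxxx → 1-byte sequence.
Byte 1: 0x31 = 00110001, payload 0110001 (7 bits).
Concatenate: 0110001 = 0x31 (7 bits → U+0031).

U+0031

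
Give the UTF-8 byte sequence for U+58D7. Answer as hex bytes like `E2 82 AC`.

E5 A3 97

U+58D7 = 0x58D7 = 22743 decimal. In range U+0800–U+FFFF → 3-byte form: 1110xxxx 10xxxxxx 10xxxxxx.
Binary (16 bits): 0101100011010111.
Split 4+6+6: 0101 | 100011 | 010111.
Byte 1: 11100101 = 0xE5.
Byte 2: 10100011 = 0xA3.
Byte 3: 10010111 = 0x97.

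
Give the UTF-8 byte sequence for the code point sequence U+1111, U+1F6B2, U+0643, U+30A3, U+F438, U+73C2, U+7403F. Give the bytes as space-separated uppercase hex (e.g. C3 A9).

E1 84 91 F0 9F 9A B2 D9 83 E3 82 A3 EF 90 B8 E7 8F 82 F1 B4 80 BF

U+1111: 3-byte form → E1 84 91.
U+1F6B2: 4-byte form → F0 9F 9A B2.
U+0643: 2-byte form → D9 83.
U+30A3: 3-byte form → E3 82 A3.
U+F438: 3-byte form → EF 90 B8.
U+73C2: 3-byte form → E7 8F 82.
U+7403F: 4-byte form → F1 B4 80 BF.
Concatenated (22 bytes): E1 84 91 F0 9F 9A B2 D9 83 E3 82 A3 EF 90 B8 E7 8F 82 F1 B4 80 BF.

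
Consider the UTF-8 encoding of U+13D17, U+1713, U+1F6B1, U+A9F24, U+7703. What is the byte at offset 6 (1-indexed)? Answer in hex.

1-indexed offset 6 is 0-indexed offset 5.
U+13D17 → 4-byte form F0 93 B4 97 at offsets 0–3.
U+1713 → 3-byte form E1 9C 93 at offsets 4–6.
Offset 5 falls in char 2's range; it's byte 2 of E1 9C 93 = 0x9C.

0x9C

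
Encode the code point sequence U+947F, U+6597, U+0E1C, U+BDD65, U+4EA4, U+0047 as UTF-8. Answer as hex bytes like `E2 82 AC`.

E9 91 BF E6 96 97 E0 B8 9C F2 BD B5 A5 E4 BA A4 47

U+947F: 3-byte form → E9 91 BF.
U+6597: 3-byte form → E6 96 97.
U+0E1C: 3-byte form → E0 B8 9C.
U+BDD65: 4-byte form → F2 BD B5 A5.
U+4EA4: 3-byte form → E4 BA A4.
U+0047: 1-byte form → 47.
Concatenated (17 bytes): E9 91 BF E6 96 97 E0 B8 9C F2 BD B5 A5 E4 BA A4 47.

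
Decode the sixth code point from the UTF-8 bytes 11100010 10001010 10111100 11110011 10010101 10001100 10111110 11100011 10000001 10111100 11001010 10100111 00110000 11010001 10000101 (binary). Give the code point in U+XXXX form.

U+0445

Offset 0: leading byte 0xE2 = 11100010 → 3-byte char #1 = E2 8A BC.
Offset 3: leading byte 0xF3 = 11110011 → 4-byte char #2 = F3 95 8C BE.
Offset 7: leading byte 0xE3 = 11100011 → 3-byte char #3 = E3 81 BC.
Offset 10: leading byte 0xCA = 11001010 → 2-byte char #4 = CA A7.
Offset 12: leading byte 0x30 = 00110000 → 1-byte char #5 = 30.
Offset 13: leading byte 0xD1 = 11010001 → 2-byte char #6 = D1 85.
Leading byte 0xD1 = 11010001 matches 110xxxxx → 2-byte sequence.
Byte 1: 0xD1 = 11010001, payload 10001 (5 bits).
Byte 2: 0x85 = 10000101 (10xxxxxx ✓), payload 000101.
Concatenate: 10001000101 = 0x445 (11 bits → U+0445).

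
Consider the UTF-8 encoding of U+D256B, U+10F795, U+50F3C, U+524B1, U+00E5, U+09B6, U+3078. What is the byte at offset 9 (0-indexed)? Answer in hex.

U+D256B → 4-byte form F3 92 95 AB at offsets 0–3.
U+10F795 → 4-byte form F4 8F 9E 95 at offsets 4–7.
U+50F3C → 4-byte form F1 90 BC BC at offsets 8–11.
Offset 9 falls in char 3's range; it's byte 2 of F1 90 BC BC = 0x90.

0x90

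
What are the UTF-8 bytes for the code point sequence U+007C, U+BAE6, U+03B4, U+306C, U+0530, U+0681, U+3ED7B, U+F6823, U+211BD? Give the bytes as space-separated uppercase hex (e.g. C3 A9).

7C EB AB A6 CE B4 E3 81 AC D4 B0 DA 81 F0 BE B5 BB F3 B6 A0 A3 F0 A1 86 BD

U+007C: 1-byte form → 7C.
U+BAE6: 3-byte form → EB AB A6.
U+03B4: 2-byte form → CE B4.
U+306C: 3-byte form → E3 81 AC.
U+0530: 2-byte form → D4 B0.
U+0681: 2-byte form → DA 81.
U+3ED7B: 4-byte form → F0 BE B5 BB.
U+F6823: 4-byte form → F3 B6 A0 A3.
U+211BD: 4-byte form → F0 A1 86 BD.
Concatenated (25 bytes): 7C EB AB A6 CE B4 E3 81 AC D4 B0 DA 81 F0 BE B5 BB F3 B6 A0 A3 F0 A1 86 BD.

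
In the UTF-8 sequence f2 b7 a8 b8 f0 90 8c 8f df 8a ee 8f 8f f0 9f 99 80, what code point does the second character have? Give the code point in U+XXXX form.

Offset 0: leading byte 0xF2 = 11110010 → 4-byte char #1 = F2 B7 A8 B8.
Offset 4: leading byte 0xF0 = 11110000 → 4-byte char #2 = F0 90 8C 8F.
Leading byte 0xF0 = 11110000 matches 11110xxx → 4-byte sequence.
Byte 1: 0xF0 = 11110000, payload 000 (3 bits).
Byte 2: 0x90 = 10010000 (10xxxxxx ✓), payload 010000.
Byte 3: 0x8C = 10001100 (10xxxxxx ✓), payload 001100.
Byte 4: 0x8F = 10001111 (10xxxxxx ✓), payload 001111.
Concatenate: 000010000001100001111 = 0x1030F (21 bits → U+1030F).

U+1030F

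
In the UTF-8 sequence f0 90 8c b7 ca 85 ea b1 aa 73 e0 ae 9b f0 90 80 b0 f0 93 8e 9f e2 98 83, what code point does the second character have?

U+0285

Offset 0: leading byte 0xF0 = 11110000 → 4-byte char #1 = F0 90 8C B7.
Offset 4: leading byte 0xCA = 11001010 → 2-byte char #2 = CA 85.
Leading byte 0xCA = 11001010 matches 110xxxxx → 2-byte sequence.
Byte 1: 0xCA = 11001010, payload 01010 (5 bits).
Byte 2: 0x85 = 10000101 (10xxxxxx ✓), payload 000101.
Concatenate: 01010000101 = 0x285 (11 bits → U+0285).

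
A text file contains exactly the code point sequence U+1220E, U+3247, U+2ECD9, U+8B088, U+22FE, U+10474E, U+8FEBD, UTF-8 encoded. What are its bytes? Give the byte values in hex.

F0 92 88 8E E3 89 87 F0 AE B3 99 F2 8B 82 88 E2 8B BE F4 84 9D 8E F2 8F BA BD

U+1220E: 4-byte form → F0 92 88 8E.
U+3247: 3-byte form → E3 89 87.
U+2ECD9: 4-byte form → F0 AE B3 99.
U+8B088: 4-byte form → F2 8B 82 88.
U+22FE: 3-byte form → E2 8B BE.
U+10474E: 4-byte form → F4 84 9D 8E.
U+8FEBD: 4-byte form → F2 8F BA BD.
Concatenated (26 bytes): F0 92 88 8E E3 89 87 F0 AE B3 99 F2 8B 82 88 E2 8B BE F4 84 9D 8E F2 8F BA BD.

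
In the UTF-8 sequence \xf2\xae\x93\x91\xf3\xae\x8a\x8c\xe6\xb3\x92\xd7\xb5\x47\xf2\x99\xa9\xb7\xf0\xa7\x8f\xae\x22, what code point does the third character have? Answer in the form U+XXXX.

U+6CD2

Offset 0: leading byte 0xF2 = 11110010 → 4-byte char #1 = F2 AE 93 91.
Offset 4: leading byte 0xF3 = 11110011 → 4-byte char #2 = F3 AE 8A 8C.
Offset 8: leading byte 0xE6 = 11100110 → 3-byte char #3 = E6 B3 92.
Leading byte 0xE6 = 11100110 matches 1110xxxx → 3-byte sequence.
Byte 1: 0xE6 = 11100110, payload 0110 (4 bits).
Byte 2: 0xB3 = 10110011 (10xxxxxx ✓), payload 110011.
Byte 3: 0x92 = 10010010 (10xxxxxx ✓), payload 010010.
Concatenate: 0110110011010010 = 0x6CD2 (16 bits → U+6CD2).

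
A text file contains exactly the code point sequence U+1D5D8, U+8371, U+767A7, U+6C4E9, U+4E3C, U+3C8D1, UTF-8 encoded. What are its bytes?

U+1D5D8: 4-byte form → F0 9D 97 98.
U+8371: 3-byte form → E8 8D B1.
U+767A7: 4-byte form → F1 B6 9E A7.
U+6C4E9: 4-byte form → F1 AC 93 A9.
U+4E3C: 3-byte form → E4 B8 BC.
U+3C8D1: 4-byte form → F0 BC A3 91.
Concatenated (22 bytes): F0 9D 97 98 E8 8D B1 F1 B6 9E A7 F1 AC 93 A9 E4 B8 BC F0 BC A3 91.

F0 9D 97 98 E8 8D B1 F1 B6 9E A7 F1 AC 93 A9 E4 B8 BC F0 BC A3 91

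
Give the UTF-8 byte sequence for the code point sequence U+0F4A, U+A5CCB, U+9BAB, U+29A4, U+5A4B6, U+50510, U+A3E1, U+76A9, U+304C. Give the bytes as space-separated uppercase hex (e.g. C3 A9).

E0 BD 8A F2 A5 B3 8B E9 AE AB E2 A6 A4 F1 9A 92 B6 F1 90 94 90 EA 8F A1 E7 9A A9 E3 81 8C

U+0F4A: 3-byte form → E0 BD 8A.
U+A5CCB: 4-byte form → F2 A5 B3 8B.
U+9BAB: 3-byte form → E9 AE AB.
U+29A4: 3-byte form → E2 A6 A4.
U+5A4B6: 4-byte form → F1 9A 92 B6.
U+50510: 4-byte form → F1 90 94 90.
U+A3E1: 3-byte form → EA 8F A1.
U+76A9: 3-byte form → E7 9A A9.
U+304C: 3-byte form → E3 81 8C.
Concatenated (30 bytes): E0 BD 8A F2 A5 B3 8B E9 AE AB E2 A6 A4 F1 9A 92 B6 F1 90 94 90 EA 8F A1 E7 9A A9 E3 81 8C.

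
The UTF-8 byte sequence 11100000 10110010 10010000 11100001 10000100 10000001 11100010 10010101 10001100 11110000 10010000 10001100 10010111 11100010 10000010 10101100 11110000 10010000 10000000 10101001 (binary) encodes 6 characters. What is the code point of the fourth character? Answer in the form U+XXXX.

U+10317

Offset 0: leading byte 0xE0 = 11100000 → 3-byte char #1 = E0 B2 90.
Offset 3: leading byte 0xE1 = 11100001 → 3-byte char #2 = E1 84 81.
Offset 6: leading byte 0xE2 = 11100010 → 3-byte char #3 = E2 95 8C.
Offset 9: leading byte 0xF0 = 11110000 → 4-byte char #4 = F0 90 8C 97.
Leading byte 0xF0 = 11110000 matches 11110xxx → 4-byte sequence.
Byte 1: 0xF0 = 11110000, payload 000 (3 bits).
Byte 2: 0x90 = 10010000 (10xxxxxx ✓), payload 010000.
Byte 3: 0x8C = 10001100 (10xxxxxx ✓), payload 001100.
Byte 4: 0x97 = 10010111 (10xxxxxx ✓), payload 010111.
Concatenate: 000010000001100010111 = 0x10317 (21 bits → U+10317).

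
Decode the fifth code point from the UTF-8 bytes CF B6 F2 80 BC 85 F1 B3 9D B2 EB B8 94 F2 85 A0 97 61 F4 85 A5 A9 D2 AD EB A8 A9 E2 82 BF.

Offset 0: leading byte 0xCF = 11001111 → 2-byte char #1 = CF B6.
Offset 2: leading byte 0xF2 = 11110010 → 4-byte char #2 = F2 80 BC 85.
Offset 6: leading byte 0xF1 = 11110001 → 4-byte char #3 = F1 B3 9D B2.
Offset 10: leading byte 0xEB = 11101011 → 3-byte char #4 = EB B8 94.
Offset 13: leading byte 0xF2 = 11110010 → 4-byte char #5 = F2 85 A0 97.
Leading byte 0xF2 = 11110010 matches 11110xxx → 4-byte sequence.
Byte 1: 0xF2 = 11110010, payload 010 (3 bits).
Byte 2: 0x85 = 10000101 (10xxxxxx ✓), payload 000101.
Byte 3: 0xA0 = 10100000 (10xxxxxx ✓), payload 100000.
Byte 4: 0x97 = 10010111 (10xxxxxx ✓), payload 010111.
Concatenate: 010000101100000010111 = 0x85817 (21 bits → U+85817).

U+85817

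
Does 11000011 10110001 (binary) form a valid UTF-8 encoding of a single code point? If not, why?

valid

Leading byte 0xC3 = 11000011 → 2-byte form.
Continuation bytes 0xB1=10110001 all match 10xxxxxx.
Decoded value 0xF1 is ≥ 0x80 (shortest form) and not a surrogate.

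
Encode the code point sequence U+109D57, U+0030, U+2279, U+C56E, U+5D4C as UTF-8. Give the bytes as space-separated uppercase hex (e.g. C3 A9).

U+109D57: 4-byte form → F4 89 B5 97.
U+0030: 1-byte form → 30.
U+2279: 3-byte form → E2 89 B9.
U+C56E: 3-byte form → EC 95 AE.
U+5D4C: 3-byte form → E5 B5 8C.
Concatenated (14 bytes): F4 89 B5 97 30 E2 89 B9 EC 95 AE E5 B5 8C.

F4 89 B5 97 30 E2 89 B9 EC 95 AE E5 B5 8C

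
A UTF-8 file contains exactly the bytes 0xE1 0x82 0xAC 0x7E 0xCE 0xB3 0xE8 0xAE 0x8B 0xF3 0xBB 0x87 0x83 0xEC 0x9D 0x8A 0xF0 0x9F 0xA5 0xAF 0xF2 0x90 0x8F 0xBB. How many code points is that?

8

Byte at offset 0: 0xE1 = 11100001 → 3-byte char (#1). Advance 3.
Byte at offset 3: 0x7E = 01111110 → 1-byte char (#2). Advance 1.
Byte at offset 4: 0xCE = 11001110 → 2-byte char (#3). Advance 2.
Byte at offset 6: 0xE8 = 11101000 → 3-byte char (#4). Advance 3.
Byte at offset 9: 0xF3 = 11110011 → 4-byte char (#5). Advance 4.
Byte at offset 13: 0xEC = 11101100 → 3-byte char (#6). Advance 3.
Byte at offset 16: 0xF0 = 11110000 → 4-byte char (#7). Advance 4.
Byte at offset 20: 0xF2 = 11110010 → 4-byte char (#8). Advance 4.
Reached end at offset 24 after 8 code points.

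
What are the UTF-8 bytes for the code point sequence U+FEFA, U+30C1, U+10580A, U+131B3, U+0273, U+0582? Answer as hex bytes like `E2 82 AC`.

EF BB BA E3 83 81 F4 85 A0 8A F0 93 86 B3 C9 B3 D6 82

U+FEFA: 3-byte form → EF BB BA.
U+30C1: 3-byte form → E3 83 81.
U+10580A: 4-byte form → F4 85 A0 8A.
U+131B3: 4-byte form → F0 93 86 B3.
U+0273: 2-byte form → C9 B3.
U+0582: 2-byte form → D6 82.
Concatenated (18 bytes): EF BB BA E3 83 81 F4 85 A0 8A F0 93 86 B3 C9 B3 D6 82.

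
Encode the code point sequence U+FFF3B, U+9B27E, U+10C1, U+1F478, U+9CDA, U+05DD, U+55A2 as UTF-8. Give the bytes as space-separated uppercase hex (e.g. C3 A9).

F3 BF BC BB F2 9B 89 BE E1 83 81 F0 9F 91 B8 E9 B3 9A D7 9D E5 96 A2

U+FFF3B: 4-byte form → F3 BF BC BB.
U+9B27E: 4-byte form → F2 9B 89 BE.
U+10C1: 3-byte form → E1 83 81.
U+1F478: 4-byte form → F0 9F 91 B8.
U+9CDA: 3-byte form → E9 B3 9A.
U+05DD: 2-byte form → D7 9D.
U+55A2: 3-byte form → E5 96 A2.
Concatenated (23 bytes): F3 BF BC BB F2 9B 89 BE E1 83 81 F0 9F 91 B8 E9 B3 9A D7 9D E5 96 A2.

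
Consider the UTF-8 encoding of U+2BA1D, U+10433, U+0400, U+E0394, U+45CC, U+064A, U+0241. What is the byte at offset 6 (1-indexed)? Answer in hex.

1-indexed offset 6 is 0-indexed offset 5.
U+2BA1D → 4-byte form F0 AB A8 9D at offsets 0–3.
U+10433 → 4-byte form F0 90 90 B3 at offsets 4–7.
Offset 5 falls in char 2's range; it's byte 2 of F0 90 90 B3 = 0x90.

0x90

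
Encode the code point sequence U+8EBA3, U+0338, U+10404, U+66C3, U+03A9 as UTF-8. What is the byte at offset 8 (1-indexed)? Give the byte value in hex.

1-indexed offset 8 is 0-indexed offset 7.
U+8EBA3 → 4-byte form F2 8E AE A3 at offsets 0–3.
U+0338 → 2-byte form CC B8 at offsets 4–5.
U+10404 → 4-byte form F0 90 90 84 at offsets 6–9.
Offset 7 falls in char 3's range; it's byte 2 of F0 90 90 84 = 0x90.

0x90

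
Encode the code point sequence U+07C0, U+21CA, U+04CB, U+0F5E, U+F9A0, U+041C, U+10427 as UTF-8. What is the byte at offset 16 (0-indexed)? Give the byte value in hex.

U+07C0 → 2-byte form DF 80 at offsets 0–1.
U+21CA → 3-byte form E2 87 8A at offsets 2–4.
U+04CB → 2-byte form D3 8B at offsets 5–6.
U+0F5E → 3-byte form E0 BD 9E at offsets 7–9.
U+F9A0 → 3-byte form EF A6 A0 at offsets 10–12.
U+041C → 2-byte form D0 9C at offsets 13–14.
U+10427 → 4-byte form F0 90 90 A7 at offsets 15–18.
Offset 16 falls in char 7's range; it's byte 2 of F0 90 90 A7 = 0x90.

0x90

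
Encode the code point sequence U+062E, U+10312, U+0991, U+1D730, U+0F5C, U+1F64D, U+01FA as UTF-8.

U+062E: 2-byte form → D8 AE.
U+10312: 4-byte form → F0 90 8C 92.
U+0991: 3-byte form → E0 A6 91.
U+1D730: 4-byte form → F0 9D 9C B0.
U+0F5C: 3-byte form → E0 BD 9C.
U+1F64D: 4-byte form → F0 9F 99 8D.
U+01FA: 2-byte form → C7 BA.
Concatenated (22 bytes): D8 AE F0 90 8C 92 E0 A6 91 F0 9D 9C B0 E0 BD 9C F0 9F 99 8D C7 BA.

D8 AE F0 90 8C 92 E0 A6 91 F0 9D 9C B0 E0 BD 9C F0 9F 99 8D C7 BA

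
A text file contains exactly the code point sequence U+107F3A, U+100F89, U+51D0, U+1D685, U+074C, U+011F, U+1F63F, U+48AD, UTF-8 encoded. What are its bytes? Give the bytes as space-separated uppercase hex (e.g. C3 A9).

U+107F3A: 4-byte form → F4 87 BC BA.
U+100F89: 4-byte form → F4 80 BE 89.
U+51D0: 3-byte form → E5 87 90.
U+1D685: 4-byte form → F0 9D 9A 85.
U+074C: 2-byte form → DD 8C.
U+011F: 2-byte form → C4 9F.
U+1F63F: 4-byte form → F0 9F 98 BF.
U+48AD: 3-byte form → E4 A2 AD.
Concatenated (26 bytes): F4 87 BC BA F4 80 BE 89 E5 87 90 F0 9D 9A 85 DD 8C C4 9F F0 9F 98 BF E4 A2 AD.

F4 87 BC BA F4 80 BE 89 E5 87 90 F0 9D 9A 85 DD 8C C4 9F F0 9F 98 BF E4 A2 AD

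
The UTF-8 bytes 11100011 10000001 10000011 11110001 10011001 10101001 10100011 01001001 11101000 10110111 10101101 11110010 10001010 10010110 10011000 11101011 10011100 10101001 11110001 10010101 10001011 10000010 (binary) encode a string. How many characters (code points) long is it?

7

Byte at offset 0: 0xE3 = 11100011 → 3-byte char (#1). Advance 3.
Byte at offset 3: 0xF1 = 11110001 → 4-byte char (#2). Advance 4.
Byte at offset 7: 0x49 = 01001001 → 1-byte char (#3). Advance 1.
Byte at offset 8: 0xE8 = 11101000 → 3-byte char (#4). Advance 3.
Byte at offset 11: 0xF2 = 11110010 → 4-byte char (#5). Advance 4.
Byte at offset 15: 0xEB = 11101011 → 3-byte char (#6). Advance 3.
Byte at offset 18: 0xF1 = 11110001 → 4-byte char (#7). Advance 4.
Reached end at offset 22 after 7 code points.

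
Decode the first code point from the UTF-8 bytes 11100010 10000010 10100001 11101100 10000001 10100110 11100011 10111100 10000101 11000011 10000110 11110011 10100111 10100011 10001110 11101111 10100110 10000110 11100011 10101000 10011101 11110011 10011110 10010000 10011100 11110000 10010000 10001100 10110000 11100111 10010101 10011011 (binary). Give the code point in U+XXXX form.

U+20A1

Offset 0: leading byte 0xE2 = 11100010 → 3-byte char #1 = E2 82 A1.
Leading byte 0xE2 = 11100010 matches 1110xxxx → 3-byte sequence.
Byte 1: 0xE2 = 11100010, payload 0010 (4 bits).
Byte 2: 0x82 = 10000010 (10xxxxxx ✓), payload 000010.
Byte 3: 0xA1 = 10100001 (10xxxxxx ✓), payload 100001.
Concatenate: 0010000010100001 = 0x20A1 (16 bits → U+20A1).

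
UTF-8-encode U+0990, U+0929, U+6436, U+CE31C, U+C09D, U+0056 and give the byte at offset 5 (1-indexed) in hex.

1-indexed offset 5 is 0-indexed offset 4.
U+0990 → 3-byte form E0 A6 90 at offsets 0–2.
U+0929 → 3-byte form E0 A4 A9 at offsets 3–5.
Offset 4 falls in char 2's range; it's byte 2 of E0 A4 A9 = 0xA4.

0xA4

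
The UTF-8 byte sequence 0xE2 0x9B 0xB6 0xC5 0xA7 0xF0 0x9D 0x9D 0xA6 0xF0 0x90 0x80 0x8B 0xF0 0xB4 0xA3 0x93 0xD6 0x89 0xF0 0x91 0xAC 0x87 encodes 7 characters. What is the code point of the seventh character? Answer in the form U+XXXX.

U+11B07

Offset 0: leading byte 0xE2 = 11100010 → 3-byte char #1 = E2 9B B6.
Offset 3: leading byte 0xC5 = 11000101 → 2-byte char #2 = C5 A7.
Offset 5: leading byte 0xF0 = 11110000 → 4-byte char #3 = F0 9D 9D A6.
Offset 9: leading byte 0xF0 = 11110000 → 4-byte char #4 = F0 90 80 8B.
Offset 13: leading byte 0xF0 = 11110000 → 4-byte char #5 = F0 B4 A3 93.
Offset 17: leading byte 0xD6 = 11010110 → 2-byte char #6 = D6 89.
Offset 19: leading byte 0xF0 = 11110000 → 4-byte char #7 = F0 91 AC 87.
Leading byte 0xF0 = 11110000 matches 11110xxx → 4-byte sequence.
Byte 1: 0xF0 = 11110000, payload 000 (3 bits).
Byte 2: 0x91 = 10010001 (10xxxxxx ✓), payload 010001.
Byte 3: 0xAC = 10101100 (10xxxxxx ✓), payload 101100.
Byte 4: 0x87 = 10000111 (10xxxxxx ✓), payload 000111.
Concatenate: 000010001101100000111 = 0x11B07 (21 bits → U+11B07).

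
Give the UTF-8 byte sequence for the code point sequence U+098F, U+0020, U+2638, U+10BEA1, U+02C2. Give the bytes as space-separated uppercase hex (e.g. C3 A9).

E0 A6 8F 20 E2 98 B8 F4 8B BA A1 CB 82

U+098F: 3-byte form → E0 A6 8F.
U+0020: 1-byte form → 20.
U+2638: 3-byte form → E2 98 B8.
U+10BEA1: 4-byte form → F4 8B BA A1.
U+02C2: 2-byte form → CB 82.
Concatenated (13 bytes): E0 A6 8F 20 E2 98 B8 F4 8B BA A1 CB 82.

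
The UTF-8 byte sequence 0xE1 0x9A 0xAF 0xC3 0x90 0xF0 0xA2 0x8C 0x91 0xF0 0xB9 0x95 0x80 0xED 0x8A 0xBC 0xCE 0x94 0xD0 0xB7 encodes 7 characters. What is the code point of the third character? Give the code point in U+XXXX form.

Offset 0: leading byte 0xE1 = 11100001 → 3-byte char #1 = E1 9A AF.
Offset 3: leading byte 0xC3 = 11000011 → 2-byte char #2 = C3 90.
Offset 5: leading byte 0xF0 = 11110000 → 4-byte char #3 = F0 A2 8C 91.
Leading byte 0xF0 = 11110000 matches 11110xxx → 4-byte sequence.
Byte 1: 0xF0 = 11110000, payload 000 (3 bits).
Byte 2: 0xA2 = 10100010 (10xxxxxx ✓), payload 100010.
Byte 3: 0x8C = 10001100 (10xxxxxx ✓), payload 001100.
Byte 4: 0x91 = 10010001 (10xxxxxx ✓), payload 010001.
Concatenate: 000100010001100010001 = 0x22311 (21 bits → U+22311).

U+22311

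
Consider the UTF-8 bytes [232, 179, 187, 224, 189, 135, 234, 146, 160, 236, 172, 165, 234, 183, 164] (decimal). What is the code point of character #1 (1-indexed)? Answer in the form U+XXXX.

U+8CFB

Offset 0: leading byte 0xE8 = 11101000 → 3-byte char #1 = E8 B3 BB.
Leading byte 0xE8 = 11101000 matches 1110xxxx → 3-byte sequence.
Byte 1: 0xE8 = 11101000, payload 1000 (4 bits).
Byte 2: 0xB3 = 10110011 (10xxxxxx ✓), payload 110011.
Byte 3: 0xBB = 10111011 (10xxxxxx ✓), payload 111011.
Concatenate: 1000110011111011 = 0x8CFB (16 bits → U+8CFB).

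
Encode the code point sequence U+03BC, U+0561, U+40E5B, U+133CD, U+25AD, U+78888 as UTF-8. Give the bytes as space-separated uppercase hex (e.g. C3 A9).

CE BC D5 A1 F1 80 B9 9B F0 93 8F 8D E2 96 AD F1 B8 A2 88

U+03BC: 2-byte form → CE BC.
U+0561: 2-byte form → D5 A1.
U+40E5B: 4-byte form → F1 80 B9 9B.
U+133CD: 4-byte form → F0 93 8F 8D.
U+25AD: 3-byte form → E2 96 AD.
U+78888: 4-byte form → F1 B8 A2 88.
Concatenated (19 bytes): CE BC D5 A1 F1 80 B9 9B F0 93 8F 8D E2 96 AD F1 B8 A2 88.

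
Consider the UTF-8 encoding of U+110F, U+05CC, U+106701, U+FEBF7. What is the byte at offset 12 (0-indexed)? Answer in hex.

U+110F → 3-byte form E1 84 8F at offsets 0–2.
U+05CC → 2-byte form D7 8C at offsets 3–4.
U+106701 → 4-byte form F4 86 9C 81 at offsets 5–8.
U+FEBF7 → 4-byte form F3 BE AF B7 at offsets 9–12.
Offset 12 falls in char 4's range; it's byte 4 of F3 BE AF B7 = 0xB7.

0xB7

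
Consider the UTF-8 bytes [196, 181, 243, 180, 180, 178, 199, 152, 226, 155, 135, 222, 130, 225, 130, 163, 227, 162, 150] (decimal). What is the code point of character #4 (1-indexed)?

U+26C7

Offset 0: leading byte 0xC4 = 11000100 → 2-byte char #1 = C4 B5.
Offset 2: leading byte 0xF3 = 11110011 → 4-byte char #2 = F3 B4 B4 B2.
Offset 6: leading byte 0xC7 = 11000111 → 2-byte char #3 = C7 98.
Offset 8: leading byte 0xE2 = 11100010 → 3-byte char #4 = E2 9B 87.
Leading byte 0xE2 = 11100010 matches 1110xxxx → 3-byte sequence.
Byte 1: 0xE2 = 11100010, payload 0010 (4 bits).
Byte 2: 0x9B = 10011011 (10xxxxxx ✓), payload 011011.
Byte 3: 0x87 = 10000111 (10xxxxxx ✓), payload 000111.
Concatenate: 0010011011000111 = 0x26C7 (16 bits → U+26C7).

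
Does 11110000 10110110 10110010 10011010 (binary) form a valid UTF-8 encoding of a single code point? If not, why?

Leading byte 0xF0 = 11110000 → 4-byte form.
Continuation bytes 0xB6=10110110, 0xB2=10110010, 0x9A=10011010 all match 10xxxxxx.
Decoded value 0x36C9A is ≥ 0x10000 (shortest form) and not a surrogate.

valid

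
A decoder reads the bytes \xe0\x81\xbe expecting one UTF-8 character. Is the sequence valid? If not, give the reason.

Leading byte 0xE0 = 11100000 → 3-byte form.
Continuation bytes all match 10xxxxxx. Payload decodes to 0x7E.
But 0x7E < 0x800, the minimum for a 3-byte sequence — this is an overlong encoding.

invalid (overlong encoding)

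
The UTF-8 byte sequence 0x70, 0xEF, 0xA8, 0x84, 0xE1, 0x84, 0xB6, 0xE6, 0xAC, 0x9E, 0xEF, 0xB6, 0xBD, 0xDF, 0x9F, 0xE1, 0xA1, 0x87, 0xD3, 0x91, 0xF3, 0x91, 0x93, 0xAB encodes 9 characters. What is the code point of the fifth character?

U+FDBD

Offset 0: leading byte 0x70 = 01110000 → 1-byte char #1 = 70.
Offset 1: leading byte 0xEF = 11101111 → 3-byte char #2 = EF A8 84.
Offset 4: leading byte 0xE1 = 11100001 → 3-byte char #3 = E1 84 B6.
Offset 7: leading byte 0xE6 = 11100110 → 3-byte char #4 = E6 AC 9E.
Offset 10: leading byte 0xEF = 11101111 → 3-byte char #5 = EF B6 BD.
Leading byte 0xEF = 11101111 matches 1110xxxx → 3-byte sequence.
Byte 1: 0xEF = 11101111, payload 1111 (4 bits).
Byte 2: 0xB6 = 10110110 (10xxxxxx ✓), payload 110110.
Byte 3: 0xBD = 10111101 (10xxxxxx ✓), payload 111101.
Concatenate: 1111110110111101 = 0xFDBD (16 bits → U+FDBD).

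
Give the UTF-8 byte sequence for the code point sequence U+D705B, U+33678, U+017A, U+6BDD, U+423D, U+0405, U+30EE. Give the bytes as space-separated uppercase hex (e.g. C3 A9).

F3 97 81 9B F0 B3 99 B8 C5 BA E6 AF 9D E4 88 BD D0 85 E3 83 AE

U+D705B: 4-byte form → F3 97 81 9B.
U+33678: 4-byte form → F0 B3 99 B8.
U+017A: 2-byte form → C5 BA.
U+6BDD: 3-byte form → E6 AF 9D.
U+423D: 3-byte form → E4 88 BD.
U+0405: 2-byte form → D0 85.
U+30EE: 3-byte form → E3 83 AE.
Concatenated (21 bytes): F3 97 81 9B F0 B3 99 B8 C5 BA E6 AF 9D E4 88 BD D0 85 E3 83 AE.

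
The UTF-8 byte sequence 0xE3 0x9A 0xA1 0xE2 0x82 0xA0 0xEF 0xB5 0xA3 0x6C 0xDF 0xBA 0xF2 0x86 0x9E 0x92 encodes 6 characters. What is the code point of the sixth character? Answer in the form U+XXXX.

U+86792

Offset 0: leading byte 0xE3 = 11100011 → 3-byte char #1 = E3 9A A1.
Offset 3: leading byte 0xE2 = 11100010 → 3-byte char #2 = E2 82 A0.
Offset 6: leading byte 0xEF = 11101111 → 3-byte char #3 = EF B5 A3.
Offset 9: leading byte 0x6C = 01101100 → 1-byte char #4 = 6C.
Offset 10: leading byte 0xDF = 11011111 → 2-byte char #5 = DF BA.
Offset 12: leading byte 0xF2 = 11110010 → 4-byte char #6 = F2 86 9E 92.
Leading byte 0xF2 = 11110010 matches 11110xxx → 4-byte sequence.
Byte 1: 0xF2 = 11110010, payload 010 (3 bits).
Byte 2: 0x86 = 10000110 (10xxxxxx ✓), payload 000110.
Byte 3: 0x9E = 10011110 (10xxxxxx ✓), payload 011110.
Byte 4: 0x92 = 10010010 (10xxxxxx ✓), payload 010010.
Concatenate: 010000110011110010010 = 0x86792 (21 bits → U+86792).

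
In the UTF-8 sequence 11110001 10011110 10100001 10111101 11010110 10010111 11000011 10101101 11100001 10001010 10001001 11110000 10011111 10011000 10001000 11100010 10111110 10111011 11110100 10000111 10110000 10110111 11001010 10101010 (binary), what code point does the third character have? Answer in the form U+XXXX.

Offset 0: leading byte 0xF1 = 11110001 → 4-byte char #1 = F1 9E A1 BD.
Offset 4: leading byte 0xD6 = 11010110 → 2-byte char #2 = D6 97.
Offset 6: leading byte 0xC3 = 11000011 → 2-byte char #3 = C3 AD.
Leading byte 0xC3 = 11000011 matches 110xxxxx → 2-byte sequence.
Byte 1: 0xC3 = 11000011, payload 00011 (5 bits).
Byte 2: 0xAD = 10101101 (10xxxxxx ✓), payload 101101.
Concatenate: 00011101101 = 0xED (11 bits → U+00ED).

U+00ED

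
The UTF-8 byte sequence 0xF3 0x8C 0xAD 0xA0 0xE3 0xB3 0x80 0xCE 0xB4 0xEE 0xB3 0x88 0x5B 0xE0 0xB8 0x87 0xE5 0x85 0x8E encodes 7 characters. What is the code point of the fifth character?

U+005B

Offset 0: leading byte 0xF3 = 11110011 → 4-byte char #1 = F3 8C AD A0.
Offset 4: leading byte 0xE3 = 11100011 → 3-byte char #2 = E3 B3 80.
Offset 7: leading byte 0xCE = 11001110 → 2-byte char #3 = CE B4.
Offset 9: leading byte 0xEE = 11101110 → 3-byte char #4 = EE B3 88.
Offset 12: leading byte 0x5B = 01011011 → 1-byte char #5 = 5B.
Leading byte 0x5B = 01011011 matches 0xxxxxxx → 1-byte sequence.
Byte 1: 0x5B = 01011011, payload 1011011 (7 bits).
Concatenate: 1011011 = 0x5B (7 bits → U+005B).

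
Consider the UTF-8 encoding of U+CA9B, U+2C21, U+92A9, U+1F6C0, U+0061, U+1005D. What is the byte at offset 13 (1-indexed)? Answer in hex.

0x80

1-indexed offset 13 is 0-indexed offset 12.
U+CA9B → 3-byte form EC AA 9B at offsets 0–2.
U+2C21 → 3-byte form E2 B0 A1 at offsets 3–5.
U+92A9 → 3-byte form E9 8A A9 at offsets 6–8.
U+1F6C0 → 4-byte form F0 9F 9B 80 at offsets 9–12.
Offset 12 falls in char 4's range; it's byte 4 of F0 9F 9B 80 = 0x80.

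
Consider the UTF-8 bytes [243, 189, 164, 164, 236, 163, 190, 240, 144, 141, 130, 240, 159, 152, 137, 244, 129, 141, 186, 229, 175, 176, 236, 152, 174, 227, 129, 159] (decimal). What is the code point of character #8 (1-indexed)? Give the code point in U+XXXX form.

Offset 0: leading byte 0xF3 = 11110011 → 4-byte char #1 = F3 BD A4 A4.
Offset 4: leading byte 0xEC = 11101100 → 3-byte char #2 = EC A3 BE.
Offset 7: leading byte 0xF0 = 11110000 → 4-byte char #3 = F0 90 8D 82.
Offset 11: leading byte 0xF0 = 11110000 → 4-byte char #4 = F0 9F 98 89.
Offset 15: leading byte 0xF4 = 11110100 → 4-byte char #5 = F4 81 8D BA.
Offset 19: leading byte 0xE5 = 11100101 → 3-byte char #6 = E5 AF B0.
Offset 22: leading byte 0xEC = 11101100 → 3-byte char #7 = EC 98 AE.
Offset 25: leading byte 0xE3 = 11100011 → 3-byte char #8 = E3 81 9F.
Leading byte 0xE3 = 11100011 matches 1110xxxx → 3-byte sequence.
Byte 1: 0xE3 = 11100011, payload 0011 (4 bits).
Byte 2: 0x81 = 10000001 (10xxxxxx ✓), payload 000001.
Byte 3: 0x9F = 10011111 (10xxxxxx ✓), payload 011111.
Concatenate: 0011000001011111 = 0x305F (16 bits → U+305F).

U+305F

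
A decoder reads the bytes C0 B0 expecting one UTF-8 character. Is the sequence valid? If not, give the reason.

Leading byte 0xC0 = 11000000 → 2-byte form.
Continuation bytes all match 10xxxxxx. Payload decodes to 0x30.
But 0x30 < 0x80, the minimum for a 2-byte sequence — this is an overlong encoding.

invalid (overlong encoding)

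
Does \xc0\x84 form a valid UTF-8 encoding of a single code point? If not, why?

invalid (overlong encoding)

Leading byte 0xC0 = 11000000 → 2-byte form.
Continuation bytes all match 10xxxxxx. Payload decodes to 0x4.
But 0x4 < 0x80, the minimum for a 2-byte sequence — this is an overlong encoding.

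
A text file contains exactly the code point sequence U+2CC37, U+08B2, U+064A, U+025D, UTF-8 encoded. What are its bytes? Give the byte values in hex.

F0 AC B0 B7 E0 A2 B2 D9 8A C9 9D

U+2CC37: 4-byte form → F0 AC B0 B7.
U+08B2: 3-byte form → E0 A2 B2.
U+064A: 2-byte form → D9 8A.
U+025D: 2-byte form → C9 9D.
Concatenated (11 bytes): F0 AC B0 B7 E0 A2 B2 D9 8A C9 9D.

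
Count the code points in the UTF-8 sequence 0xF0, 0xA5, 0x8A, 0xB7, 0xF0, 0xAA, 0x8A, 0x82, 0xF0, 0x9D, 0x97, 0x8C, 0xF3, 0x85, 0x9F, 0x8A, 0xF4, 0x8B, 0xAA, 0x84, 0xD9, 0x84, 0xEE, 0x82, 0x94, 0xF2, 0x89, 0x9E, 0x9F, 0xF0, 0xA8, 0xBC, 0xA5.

Byte at offset 0: 0xF0 = 11110000 → 4-byte char (#1). Advance 4.
Byte at offset 4: 0xF0 = 11110000 → 4-byte char (#2). Advance 4.
Byte at offset 8: 0xF0 = 11110000 → 4-byte char (#3). Advance 4.
Byte at offset 12: 0xF3 = 11110011 → 4-byte char (#4). Advance 4.
Byte at offset 16: 0xF4 = 11110100 → 4-byte char (#5). Advance 4.
Byte at offset 20: 0xD9 = 11011001 → 2-byte char (#6). Advance 2.
Byte at offset 22: 0xEE = 11101110 → 3-byte char (#7). Advance 3.
Byte at offset 25: 0xF2 = 11110010 → 4-byte char (#8). Advance 4.
Byte at offset 29: 0xF0 = 11110000 → 4-byte char (#9). Advance 4.
Reached end at offset 33 after 9 code points.

9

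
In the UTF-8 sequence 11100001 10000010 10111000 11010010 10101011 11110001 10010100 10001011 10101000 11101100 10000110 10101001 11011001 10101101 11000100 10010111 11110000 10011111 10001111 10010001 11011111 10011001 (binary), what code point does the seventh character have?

U+1F3D1

Offset 0: leading byte 0xE1 = 11100001 → 3-byte char #1 = E1 82 B8.
Offset 3: leading byte 0xD2 = 11010010 → 2-byte char #2 = D2 AB.
Offset 5: leading byte 0xF1 = 11110001 → 4-byte char #3 = F1 94 8B A8.
Offset 9: leading byte 0xEC = 11101100 → 3-byte char #4 = EC 86 A9.
Offset 12: leading byte 0xD9 = 11011001 → 2-byte char #5 = D9 AD.
Offset 14: leading byte 0xC4 = 11000100 → 2-byte char #6 = C4 97.
Offset 16: leading byte 0xF0 = 11110000 → 4-byte char #7 = F0 9F 8F 91.
Leading byte 0xF0 = 11110000 matches 11110xxx → 4-byte sequence.
Byte 1: 0xF0 = 11110000, payload 000 (3 bits).
Byte 2: 0x9F = 10011111 (10xxxxxx ✓), payload 011111.
Byte 3: 0x8F = 10001111 (10xxxxxx ✓), payload 001111.
Byte 4: 0x91 = 10010001 (10xxxxxx ✓), payload 010001.
Concatenate: 000011111001111010001 = 0x1F3D1 (21 bits → U+1F3D1).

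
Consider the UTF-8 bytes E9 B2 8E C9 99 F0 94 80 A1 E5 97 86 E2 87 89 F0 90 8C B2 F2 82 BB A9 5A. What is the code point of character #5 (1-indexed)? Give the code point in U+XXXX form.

Offset 0: leading byte 0xE9 = 11101001 → 3-byte char #1 = E9 B2 8E.
Offset 3: leading byte 0xC9 = 11001001 → 2-byte char #2 = C9 99.
Offset 5: leading byte 0xF0 = 11110000 → 4-byte char #3 = F0 94 80 A1.
Offset 9: leading byte 0xE5 = 11100101 → 3-byte char #4 = E5 97 86.
Offset 12: leading byte 0xE2 = 11100010 → 3-byte char #5 = E2 87 89.
Leading byte 0xE2 = 11100010 matches 1110xxxx → 3-byte sequence.
Byte 1: 0xE2 = 11100010, payload 0010 (4 bits).
Byte 2: 0x87 = 10000111 (10xxxxxx ✓), payload 000111.
Byte 3: 0x89 = 10001001 (10xxxxxx ✓), payload 001001.
Concatenate: 0010000111001001 = 0x21C9 (16 bits → U+21C9).

U+21C9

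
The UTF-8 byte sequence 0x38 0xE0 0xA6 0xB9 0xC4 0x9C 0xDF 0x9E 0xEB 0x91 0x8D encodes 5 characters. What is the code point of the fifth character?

U+B44D

Offset 0: leading byte 0x38 = 00111000 → 1-byte char #1 = 38.
Offset 1: leading byte 0xE0 = 11100000 → 3-byte char #2 = E0 A6 B9.
Offset 4: leading byte 0xC4 = 11000100 → 2-byte char #3 = C4 9C.
Offset 6: leading byte 0xDF = 11011111 → 2-byte char #4 = DF 9E.
Offset 8: leading byte 0xEB = 11101011 → 3-byte char #5 = EB 91 8D.
Leading byte 0xEB = 11101011 matches 1110xxxx → 3-byte sequence.
Byte 1: 0xEB = 11101011, payload 1011 (4 bits).
Byte 2: 0x91 = 10010001 (10xxxxxx ✓), payload 010001.
Byte 3: 0x8D = 10001101 (10xxxxxx ✓), payload 001101.
Concatenate: 1011010001001101 = 0xB44D (16 bits → U+B44D).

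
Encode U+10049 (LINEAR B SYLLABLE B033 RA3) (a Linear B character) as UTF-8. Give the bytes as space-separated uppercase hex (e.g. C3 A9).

U+10049 = 0x10049 = 65609 decimal. In range U+10000–U+10FFFF → 4-byte form: 11110xxx 10xxxxxx 10xxxxxx 10xxxxxx.
Binary (21 bits): 000010000000001001001.
Split 3+6+6+6: 000 | 010000 | 000001 | 001001.
Byte 1: 11110000 = 0xF0.
Byte 2: 10010000 = 0x90.
Byte 3: 10000001 = 0x81.
Byte 4: 10001001 = 0x89.

F0 90 81 89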